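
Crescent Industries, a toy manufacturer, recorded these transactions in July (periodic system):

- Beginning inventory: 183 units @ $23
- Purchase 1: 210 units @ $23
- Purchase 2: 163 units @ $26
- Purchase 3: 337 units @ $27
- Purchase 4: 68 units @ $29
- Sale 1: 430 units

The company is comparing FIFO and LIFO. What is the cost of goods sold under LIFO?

COGS = $11,721

FIFO COGS: 183 @ $23 + 210 @ $23 + 37 @ $26 = $10,001
LIFO COGS: 68 @ $29 + 337 @ $27 + 25 @ $26 = $11,721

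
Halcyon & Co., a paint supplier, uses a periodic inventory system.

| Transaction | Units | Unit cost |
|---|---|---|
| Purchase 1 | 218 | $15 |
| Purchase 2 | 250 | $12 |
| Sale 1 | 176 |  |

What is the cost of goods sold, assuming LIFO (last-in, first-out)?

COGS = $2,112

Sale 1 (176) [LIFO — newest first]: 176 @ $12 = $2,112
Ending inventory: 218 @ $15 + 74 @ $12 = $4,158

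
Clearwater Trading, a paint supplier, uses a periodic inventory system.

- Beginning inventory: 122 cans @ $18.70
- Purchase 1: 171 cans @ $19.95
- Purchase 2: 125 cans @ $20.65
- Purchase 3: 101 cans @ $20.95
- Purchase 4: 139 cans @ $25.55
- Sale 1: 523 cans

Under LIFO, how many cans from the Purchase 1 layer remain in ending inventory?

13

Sale 1 (523) [LIFO — newest first]: 139 @ $25.55 + 101 @ $20.95 + 125 @ $20.65 + 158 @ $19.95 = $11,400.75
Ending inventory: 122 @ $18.70 + 13 @ $19.95 = $2,540.75
Check: goods available $13,941.50 = COGS $11,400.75 + ending $2,540.75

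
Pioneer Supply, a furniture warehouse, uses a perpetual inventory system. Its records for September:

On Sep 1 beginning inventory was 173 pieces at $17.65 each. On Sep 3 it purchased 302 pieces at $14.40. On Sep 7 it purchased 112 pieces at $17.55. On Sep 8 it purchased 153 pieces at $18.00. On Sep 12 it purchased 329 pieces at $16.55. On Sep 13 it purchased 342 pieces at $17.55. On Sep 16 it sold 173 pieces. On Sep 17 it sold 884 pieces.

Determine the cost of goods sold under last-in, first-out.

COGS = $17,909.05

Sep 16, 173 sold [LIFO — newest first]: 173 @ $17.55 = $3,036.15
Sep 17, 884 sold [LIFO — newest first]: 169 @ $17.55 + 329 @ $16.55 + 153 @ $18.00 + 112 @ $17.55 + 121 @ $14.40 = $14,872.90
Total COGS = $3,036.15 + $14,872.90 = $17,909.05
Ending inventory: 173 @ $17.65 + 181 @ $14.40 = $5,659.85
Check: goods available $23,568.90 = COGS $17,909.05 + ending $5,659.85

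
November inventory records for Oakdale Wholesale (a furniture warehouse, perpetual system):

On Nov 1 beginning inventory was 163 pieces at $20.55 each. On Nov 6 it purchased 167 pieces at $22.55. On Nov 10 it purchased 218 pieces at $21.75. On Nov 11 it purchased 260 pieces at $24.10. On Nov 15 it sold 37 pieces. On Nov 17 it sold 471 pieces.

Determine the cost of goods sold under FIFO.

COGS = $10,987.00

Nov 15, 37 sold [FIFO — oldest first]: 37 @ $20.55 = $760.35
Nov 17, 471 sold [FIFO — oldest first]: 126 @ $20.55 + 167 @ $22.55 + 178 @ $21.75 = $10,226.65
Total COGS = $760.35 + $10,226.65 = $10,987.00
Ending inventory: 40 @ $21.75 + 260 @ $24.10 = $7,136.00
Check: goods available $18,123.00 = COGS $10,987.00 + ending $7,136.00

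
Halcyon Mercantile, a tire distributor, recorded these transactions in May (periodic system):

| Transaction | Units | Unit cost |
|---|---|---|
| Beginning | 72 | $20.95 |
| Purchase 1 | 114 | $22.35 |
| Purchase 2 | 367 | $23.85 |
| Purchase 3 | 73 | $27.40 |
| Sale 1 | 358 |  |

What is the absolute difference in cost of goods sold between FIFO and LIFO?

FIFO COGS: 72 @ $20.95 + 114 @ $22.35 + 172 @ $23.85 = $8,158.50
LIFO COGS: 73 @ $27.40 + 285 @ $23.85 = $8,797.45
Difference = |$8,158.50 − $8,797.45| = $638.95

$638.95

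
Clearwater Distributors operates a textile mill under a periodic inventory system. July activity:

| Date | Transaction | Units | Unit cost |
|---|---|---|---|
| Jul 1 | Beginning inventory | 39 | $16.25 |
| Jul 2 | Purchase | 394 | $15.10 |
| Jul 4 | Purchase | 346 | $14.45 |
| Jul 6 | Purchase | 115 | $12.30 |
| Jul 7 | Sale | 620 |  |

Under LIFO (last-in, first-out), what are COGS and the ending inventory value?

COGS = $8,815.10; ending inventory = $4,182.25

Jul 7, 620 sold [LIFO — newest first]: 115 @ $12.30 + 346 @ $14.45 + 159 @ $15.10 = $8,815.10
Ending inventory: 39 @ $16.25 + 235 @ $15.10 = $4,182.25
Check: goods available $12,997.35 = COGS $8,815.10 + ending $4,182.25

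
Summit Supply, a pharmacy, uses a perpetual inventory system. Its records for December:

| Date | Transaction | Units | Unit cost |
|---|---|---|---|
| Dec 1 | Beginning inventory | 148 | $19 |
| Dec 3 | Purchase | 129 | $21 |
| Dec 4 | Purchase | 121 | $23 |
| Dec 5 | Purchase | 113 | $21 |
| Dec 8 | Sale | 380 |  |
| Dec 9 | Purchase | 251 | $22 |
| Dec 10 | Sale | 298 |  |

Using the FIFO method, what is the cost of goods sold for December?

COGS = $14,351

Dec 8, 380 sold [FIFO — oldest first]: 148 @ $19 + 129 @ $21 + 103 @ $23 = $7,890
Dec 10, 298 sold [FIFO — oldest first]: 18 @ $23 + 113 @ $21 + 167 @ $22 = $6,461
Total COGS = $7,890 + $6,461 = $14,351
Ending inventory: 84 @ $22 = $1,848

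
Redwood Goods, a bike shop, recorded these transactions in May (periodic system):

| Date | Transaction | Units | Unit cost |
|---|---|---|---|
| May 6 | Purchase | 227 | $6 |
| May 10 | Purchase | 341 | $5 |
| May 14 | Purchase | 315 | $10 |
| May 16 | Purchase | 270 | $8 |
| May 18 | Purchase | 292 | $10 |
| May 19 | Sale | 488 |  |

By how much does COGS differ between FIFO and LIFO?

$1,821

FIFO COGS: 227 @ $6 + 261 @ $5 = $2,667
LIFO COGS: 292 @ $10 + 196 @ $8 = $4,488
Difference = |$2,667 − $4,488| = $1,821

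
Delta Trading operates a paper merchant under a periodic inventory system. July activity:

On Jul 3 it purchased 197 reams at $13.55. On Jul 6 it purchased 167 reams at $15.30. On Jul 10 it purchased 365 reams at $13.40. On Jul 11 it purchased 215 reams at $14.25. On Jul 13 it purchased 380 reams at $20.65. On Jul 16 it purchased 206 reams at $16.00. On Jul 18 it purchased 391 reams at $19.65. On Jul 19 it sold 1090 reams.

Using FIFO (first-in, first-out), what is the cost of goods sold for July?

COGS = $16,194.10

Jul 19, 1090 sold [FIFO — oldest first]: 197 @ $13.55 + 167 @ $15.30 + 365 @ $13.40 + 215 @ $14.25 + 146 @ $20.65 = $16,194.10
Ending inventory: 234 @ $20.65 + 206 @ $16.00 + 391 @ $19.65 = $15,811.25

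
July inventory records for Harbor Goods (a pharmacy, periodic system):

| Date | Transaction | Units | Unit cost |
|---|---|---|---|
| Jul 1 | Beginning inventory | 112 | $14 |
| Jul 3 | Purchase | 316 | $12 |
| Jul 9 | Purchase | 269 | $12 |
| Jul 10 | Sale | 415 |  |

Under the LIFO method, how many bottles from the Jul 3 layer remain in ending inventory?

170

Jul 10, 415 sold [LIFO — newest first]: 269 @ $12 + 146 @ $12 = $4,980
Ending inventory: 112 @ $14 + 170 @ $12 = $3,608
Check: goods available $8,588 = COGS $4,980 + ending $3,608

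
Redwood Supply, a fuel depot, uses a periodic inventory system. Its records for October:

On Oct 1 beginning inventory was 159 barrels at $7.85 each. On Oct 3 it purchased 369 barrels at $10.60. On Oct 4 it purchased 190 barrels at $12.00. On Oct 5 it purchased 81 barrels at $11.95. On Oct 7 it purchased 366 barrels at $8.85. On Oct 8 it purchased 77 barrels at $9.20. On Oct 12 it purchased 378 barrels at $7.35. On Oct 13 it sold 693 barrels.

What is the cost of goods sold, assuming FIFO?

COGS = $7,139.55

Oct 13, 693 sold [FIFO — oldest first]: 159 @ $7.85 + 369 @ $10.60 + 165 @ $12.00 = $7,139.55
Ending inventory: 25 @ $12.00 + 81 @ $11.95 + 366 @ $8.85 + 77 @ $9.20 + 378 @ $7.35 = $7,993.75
Check: goods available $15,133.30 = COGS $7,139.55 + ending $7,993.75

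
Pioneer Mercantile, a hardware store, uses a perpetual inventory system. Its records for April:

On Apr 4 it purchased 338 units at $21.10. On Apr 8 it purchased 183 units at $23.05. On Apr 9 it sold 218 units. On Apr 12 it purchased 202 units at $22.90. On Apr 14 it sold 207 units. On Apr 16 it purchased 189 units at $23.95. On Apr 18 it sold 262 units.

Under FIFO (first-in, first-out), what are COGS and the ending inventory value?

Apr 9, 218 sold [FIFO — oldest first]: 218 @ $21.10 = $4,599.80
Apr 14, 207 sold [FIFO — oldest first]: 120 @ $21.10 + 87 @ $23.05 = $4,537.35
Apr 18, 262 sold [FIFO — oldest first]: 96 @ $23.05 + 166 @ $22.90 = $6,014.20
Total COGS = $4,599.80 + $4,537.35 + $6,014.20 = $15,151.35
Ending inventory: 36 @ $22.90 + 189 @ $23.95 = $5,350.95

COGS = $15,151.35; ending inventory = $5,350.95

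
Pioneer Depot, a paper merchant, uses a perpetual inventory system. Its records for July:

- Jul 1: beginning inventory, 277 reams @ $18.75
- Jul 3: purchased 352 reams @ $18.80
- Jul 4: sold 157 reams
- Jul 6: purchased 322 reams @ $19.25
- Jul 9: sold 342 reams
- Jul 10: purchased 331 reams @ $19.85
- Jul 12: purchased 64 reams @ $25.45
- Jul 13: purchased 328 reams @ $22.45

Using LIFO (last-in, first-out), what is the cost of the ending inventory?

Ending inventory = $24,046.50

Jul 4, 157 sold [LIFO — newest first]: 157 @ $18.80 = $2,951.60
Jul 9, 342 sold [LIFO — newest first]: 322 @ $19.25 + 20 @ $18.80 = $6,574.50
Total COGS = $2,951.60 + $6,574.50 = $9,526.10
Ending inventory: 277 @ $18.75 + 175 @ $18.80 + 331 @ $19.85 + 64 @ $25.45 + 328 @ $22.45 = $24,046.50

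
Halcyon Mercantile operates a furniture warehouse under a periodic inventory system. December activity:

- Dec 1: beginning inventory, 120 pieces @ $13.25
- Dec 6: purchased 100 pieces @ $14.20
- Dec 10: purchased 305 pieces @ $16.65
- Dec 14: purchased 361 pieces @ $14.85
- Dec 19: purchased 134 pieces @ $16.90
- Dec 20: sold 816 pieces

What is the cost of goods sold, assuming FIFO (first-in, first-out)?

COGS = $12,409.60

Dec 20, 816 sold [FIFO — oldest first]: 120 @ $13.25 + 100 @ $14.20 + 305 @ $16.65 + 291 @ $14.85 = $12,409.60
Ending inventory: 70 @ $14.85 + 134 @ $16.90 = $3,304.10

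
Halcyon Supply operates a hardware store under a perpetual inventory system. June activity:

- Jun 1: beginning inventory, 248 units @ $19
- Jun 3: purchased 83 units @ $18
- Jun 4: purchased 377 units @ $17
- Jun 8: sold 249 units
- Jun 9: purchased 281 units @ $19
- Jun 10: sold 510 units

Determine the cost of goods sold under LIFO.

Jun 8, 249 sold [LIFO — newest first]: 249 @ $17 = $4,233
Jun 10, 510 sold [LIFO — newest first]: 281 @ $19 + 128 @ $17 + 83 @ $18 + 18 @ $19 = $9,351
Total COGS = $4,233 + $9,351 = $13,584
Ending inventory: 230 @ $19 = $4,370
Check: goods available $17,954 = COGS $13,584 + ending $4,370

COGS = $13,584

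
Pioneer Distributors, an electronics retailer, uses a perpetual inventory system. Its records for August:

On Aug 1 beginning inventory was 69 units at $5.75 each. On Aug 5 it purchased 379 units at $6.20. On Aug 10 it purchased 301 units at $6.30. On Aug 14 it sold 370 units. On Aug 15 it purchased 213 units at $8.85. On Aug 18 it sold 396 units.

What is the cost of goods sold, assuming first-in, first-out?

COGS = $4,793.30

Aug 14, 370 sold [FIFO — oldest first]: 69 @ $5.75 + 301 @ $6.20 = $2,262.95
Aug 18, 396 sold [FIFO — oldest first]: 78 @ $6.20 + 301 @ $6.30 + 17 @ $8.85 = $2,530.35
Total COGS = $2,262.95 + $2,530.35 = $4,793.30
Ending inventory: 196 @ $8.85 = $1,734.60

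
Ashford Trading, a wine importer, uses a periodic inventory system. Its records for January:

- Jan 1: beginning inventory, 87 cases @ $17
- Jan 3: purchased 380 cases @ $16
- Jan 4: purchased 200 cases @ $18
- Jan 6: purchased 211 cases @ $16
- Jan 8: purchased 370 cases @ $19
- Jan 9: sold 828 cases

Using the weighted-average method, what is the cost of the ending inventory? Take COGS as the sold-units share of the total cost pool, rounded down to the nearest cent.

Jan 9, sell 828: 828/1248 × $21,565.00 → $14,307.54
Ending inventory (cost pool remaining) = $7,257.46
Check: goods available $21,565.00 = COGS $14,307.54 + ending $7,257.46

Ending inventory = $7,257.46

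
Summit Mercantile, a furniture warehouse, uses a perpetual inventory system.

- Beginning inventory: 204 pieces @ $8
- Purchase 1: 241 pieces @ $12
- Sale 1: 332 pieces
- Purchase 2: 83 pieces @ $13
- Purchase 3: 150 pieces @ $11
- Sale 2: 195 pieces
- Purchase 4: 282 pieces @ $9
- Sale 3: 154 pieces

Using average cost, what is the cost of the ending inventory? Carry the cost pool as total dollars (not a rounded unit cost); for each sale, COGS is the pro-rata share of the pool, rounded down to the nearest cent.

After Beginning: 204 on hand, pool $1,632.00 (≈ $8.0000 each)
After Purchase 1: 445 on hand, pool $4,524.00 (≈ $10.1663 each)
Sale 1, sell 332: 332/445 × $4,524.00 → $3,375.20
After Purchase 2: 196 on hand, pool $2,227.80 (≈ $11.3663 each)
After Purchase 3: 346 on hand, pool $3,877.80 (≈ $11.2075 each)
Sale 2, sell 195: 195/346 × $3,877.80 → $2,185.46
After Purchase 4: 433 on hand, pool $4,230.34 (≈ $9.7698 each)
Sale 3, sell 154: 154/433 × $4,230.34 → $1,504.55
Total COGS = $3,375.20 + $2,185.46 + $1,504.55 = $7,065.21
Ending inventory (cost pool remaining) = $2,725.79
Check: goods available $9,791.00 = COGS $7,065.21 + ending $2,725.79

Ending inventory = $2,725.79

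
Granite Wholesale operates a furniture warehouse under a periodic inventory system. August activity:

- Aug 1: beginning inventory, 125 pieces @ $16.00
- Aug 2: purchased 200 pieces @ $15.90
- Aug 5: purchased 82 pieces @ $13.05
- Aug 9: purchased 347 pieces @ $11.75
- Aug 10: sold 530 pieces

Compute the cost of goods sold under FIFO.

COGS = $7,695.35

Aug 10, 530 sold [FIFO — oldest first]: 125 @ $16.00 + 200 @ $15.90 + 82 @ $13.05 + 123 @ $11.75 = $7,695.35
Ending inventory: 224 @ $11.75 = $2,632.00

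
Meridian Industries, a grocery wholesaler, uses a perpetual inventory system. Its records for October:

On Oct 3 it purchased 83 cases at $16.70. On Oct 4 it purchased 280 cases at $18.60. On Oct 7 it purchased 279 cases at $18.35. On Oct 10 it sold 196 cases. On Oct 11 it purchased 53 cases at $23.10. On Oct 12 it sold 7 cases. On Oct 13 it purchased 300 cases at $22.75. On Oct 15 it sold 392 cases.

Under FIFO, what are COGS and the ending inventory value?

COGS = $10,851.30; ending inventory = $8,911.75

Oct 10, 196 sold [FIFO — oldest first]: 83 @ $16.70 + 113 @ $18.60 = $3,487.90
Oct 12, 7 sold [FIFO — oldest first]: 7 @ $18.60 = $130.20
Oct 15, 392 sold [FIFO — oldest first]: 160 @ $18.60 + 232 @ $18.35 = $7,233.20
Total COGS = $3,487.90 + $130.20 + $7,233.20 = $10,851.30
Ending inventory: 47 @ $18.35 + 53 @ $23.10 + 300 @ $22.75 = $8,911.75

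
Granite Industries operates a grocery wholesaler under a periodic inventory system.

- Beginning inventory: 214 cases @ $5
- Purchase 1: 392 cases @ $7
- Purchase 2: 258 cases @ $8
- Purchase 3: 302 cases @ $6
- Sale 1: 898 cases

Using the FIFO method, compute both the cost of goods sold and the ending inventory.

COGS = $6,082; ending inventory = $1,608

Sale 1 (898) [FIFO — oldest first]: 214 @ $5 + 392 @ $7 + 258 @ $8 + 34 @ $6 = $6,082
Ending inventory: 268 @ $6 = $1,608
Check: goods available $7,690 = COGS $6,082 + ending $1,608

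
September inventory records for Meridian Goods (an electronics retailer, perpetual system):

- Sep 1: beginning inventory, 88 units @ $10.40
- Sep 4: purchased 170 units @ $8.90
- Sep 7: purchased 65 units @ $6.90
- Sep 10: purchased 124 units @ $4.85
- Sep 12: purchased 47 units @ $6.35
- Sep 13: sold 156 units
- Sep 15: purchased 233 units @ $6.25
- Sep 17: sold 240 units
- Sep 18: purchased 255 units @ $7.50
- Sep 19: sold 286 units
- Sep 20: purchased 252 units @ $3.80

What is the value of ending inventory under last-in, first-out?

Ending inventory = $3,675.60

Sep 13, 156 sold [LIFO — newest first]: 47 @ $6.35 + 109 @ $4.85 = $827.10
Sep 17, 240 sold [LIFO — newest first]: 233 @ $6.25 + 7 @ $4.85 = $1,490.20
Sep 19, 286 sold [LIFO — newest first]: 255 @ $7.50 + 8 @ $4.85 + 23 @ $6.90 = $2,110.00
Total COGS = $827.10 + $1,490.20 + $2,110.00 = $4,427.30
Ending inventory: 88 @ $10.40 + 170 @ $8.90 + 42 @ $6.90 + 252 @ $3.80 = $3,675.60
Check: goods available $8,102.90 = COGS $4,427.30 + ending $3,675.60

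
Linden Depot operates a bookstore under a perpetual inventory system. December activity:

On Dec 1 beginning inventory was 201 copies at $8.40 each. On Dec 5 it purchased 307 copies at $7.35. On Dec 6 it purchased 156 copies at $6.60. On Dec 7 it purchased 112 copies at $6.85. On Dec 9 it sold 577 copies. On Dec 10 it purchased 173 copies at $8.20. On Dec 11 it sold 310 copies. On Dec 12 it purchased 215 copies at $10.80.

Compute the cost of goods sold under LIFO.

COGS = $6,639.45

Dec 9, 577 sold [LIFO — newest first]: 112 @ $6.85 + 156 @ $6.60 + 307 @ $7.35 + 2 @ $8.40 = $4,070.05
Dec 11, 310 sold [LIFO — newest first]: 173 @ $8.20 + 137 @ $8.40 = $2,569.40
Total COGS = $4,070.05 + $2,569.40 = $6,639.45
Ending inventory: 62 @ $8.40 + 215 @ $10.80 = $2,842.80
Check: goods available $9,482.25 = COGS $6,639.45 + ending $2,842.80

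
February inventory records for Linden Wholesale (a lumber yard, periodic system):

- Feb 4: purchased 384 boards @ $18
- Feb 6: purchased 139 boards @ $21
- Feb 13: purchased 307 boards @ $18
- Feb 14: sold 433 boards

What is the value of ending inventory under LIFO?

Feb 14, 433 sold [LIFO — newest first]: 307 @ $18 + 126 @ $21 = $8,172
Ending inventory: 384 @ $18 + 13 @ $21 = $7,185

Ending inventory = $7,185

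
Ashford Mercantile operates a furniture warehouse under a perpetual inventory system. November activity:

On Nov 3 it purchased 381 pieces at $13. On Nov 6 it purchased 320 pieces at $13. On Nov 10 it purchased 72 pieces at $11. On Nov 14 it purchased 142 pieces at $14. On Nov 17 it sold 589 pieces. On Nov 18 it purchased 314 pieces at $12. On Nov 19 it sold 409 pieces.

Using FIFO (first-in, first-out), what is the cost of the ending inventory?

Nov 17, 589 sold [FIFO — oldest first]: 381 @ $13 + 208 @ $13 = $7,657
Nov 19, 409 sold [FIFO — oldest first]: 112 @ $13 + 72 @ $11 + 142 @ $14 + 83 @ $12 = $5,232
Total COGS = $7,657 + $5,232 = $12,889
Ending inventory: 231 @ $12 = $2,772

Ending inventory = $2,772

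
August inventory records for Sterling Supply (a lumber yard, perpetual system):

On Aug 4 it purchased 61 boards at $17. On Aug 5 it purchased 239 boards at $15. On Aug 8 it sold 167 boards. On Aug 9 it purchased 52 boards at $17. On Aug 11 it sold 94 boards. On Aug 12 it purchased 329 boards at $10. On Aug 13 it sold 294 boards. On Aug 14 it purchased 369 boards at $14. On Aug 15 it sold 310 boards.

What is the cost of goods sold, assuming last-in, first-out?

Aug 8, 167 sold [LIFO — newest first]: 167 @ $15 = $2,505
Aug 11, 94 sold [LIFO — newest first]: 52 @ $17 + 42 @ $15 = $1,514
Aug 13, 294 sold [LIFO — newest first]: 294 @ $10 = $2,940
Aug 15, 310 sold [LIFO — newest first]: 310 @ $14 = $4,340
Total COGS = $2,505 + $1,514 + $2,940 + $4,340 = $11,299
Ending inventory: 61 @ $17 + 30 @ $15 + 35 @ $10 + 59 @ $14 = $2,663

COGS = $11,299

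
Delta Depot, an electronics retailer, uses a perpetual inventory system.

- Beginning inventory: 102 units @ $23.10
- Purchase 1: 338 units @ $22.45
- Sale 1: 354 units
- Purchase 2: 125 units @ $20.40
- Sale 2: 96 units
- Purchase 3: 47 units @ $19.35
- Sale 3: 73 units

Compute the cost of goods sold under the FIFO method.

Sale 1 (354) [FIFO — oldest first]: 102 @ $23.10 + 252 @ $22.45 = $8,013.60
Sale 2 (96) [FIFO — oldest first]: 86 @ $22.45 + 10 @ $20.40 = $2,134.70
Sale 3 (73) [FIFO — oldest first]: 73 @ $20.40 = $1,489.20
Total COGS = $8,013.60 + $2,134.70 + $1,489.20 = $11,637.50
Ending inventory: 42 @ $20.40 + 47 @ $19.35 = $1,766.25

COGS = $11,637.50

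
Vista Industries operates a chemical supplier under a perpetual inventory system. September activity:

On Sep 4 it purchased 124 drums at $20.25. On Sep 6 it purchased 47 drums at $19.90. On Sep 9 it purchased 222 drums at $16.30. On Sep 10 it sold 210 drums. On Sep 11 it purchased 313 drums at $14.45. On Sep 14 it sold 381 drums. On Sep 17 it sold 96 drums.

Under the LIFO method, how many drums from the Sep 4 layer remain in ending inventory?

19

Sep 10, 210 sold [LIFO — newest first]: 210 @ $16.30 = $3,423.00
Sep 14, 381 sold [LIFO — newest first]: 313 @ $14.45 + 12 @ $16.30 + 47 @ $19.90 + 9 @ $20.25 = $5,836.00
Sep 17, 96 sold [LIFO — newest first]: 96 @ $20.25 = $1,944.00
Total COGS = $3,423.00 + $5,836.00 + $1,944.00 = $11,203.00
Ending inventory: 19 @ $20.25 = $384.75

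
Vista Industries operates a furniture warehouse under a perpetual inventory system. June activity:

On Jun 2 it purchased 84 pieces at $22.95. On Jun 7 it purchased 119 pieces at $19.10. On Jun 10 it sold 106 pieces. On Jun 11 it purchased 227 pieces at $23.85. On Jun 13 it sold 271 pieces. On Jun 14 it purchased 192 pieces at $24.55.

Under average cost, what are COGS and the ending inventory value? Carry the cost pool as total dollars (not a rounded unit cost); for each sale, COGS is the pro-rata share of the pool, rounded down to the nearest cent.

COGS = $8,400.68; ending inventory = $5,927.57

After Jun 2: 84 on hand, pool $1,927.80 (≈ $22.9500 each)
After Jun 7: 203 on hand, pool $4,200.70 (≈ $20.6931 each)
Jun 10, sell 106: 106/203 × $4,200.70 → $2,193.46
After Jun 11: 324 on hand, pool $7,421.19 (≈ $22.9049 each)
Jun 13, sell 271: 271/324 × $7,421.19 → $6,207.22
After Jun 14: 245 on hand, pool $5,927.57 (≈ $24.1942 each)
Total COGS = $2,193.46 + $6,207.22 = $8,400.68
Ending inventory (cost pool remaining) = $5,927.57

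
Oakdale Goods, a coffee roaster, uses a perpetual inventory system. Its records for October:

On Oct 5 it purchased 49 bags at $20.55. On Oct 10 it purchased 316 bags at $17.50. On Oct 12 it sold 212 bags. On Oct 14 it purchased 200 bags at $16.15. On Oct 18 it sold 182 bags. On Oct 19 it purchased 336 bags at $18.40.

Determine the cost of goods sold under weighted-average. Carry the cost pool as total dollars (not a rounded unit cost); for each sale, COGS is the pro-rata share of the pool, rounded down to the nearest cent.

After Oct 5: 49 on hand, pool $1,006.95 (≈ $20.5500 each)
After Oct 10: 365 on hand, pool $6,536.95 (≈ $17.9095 each)
Oct 12, sell 212: 212/365 × $6,536.95 → $3,796.80
After Oct 14: 353 on hand, pool $5,970.15 (≈ $16.9126 each)
Oct 18, sell 182: 182/353 × $5,970.15 → $3,078.09
After Oct 19: 507 on hand, pool $9,074.46 (≈ $17.8983 each)
Total COGS = $3,796.80 + $3,078.09 = $6,874.89
Ending inventory (cost pool remaining) = $9,074.46
Check: goods available $15,949.35 = COGS $6,874.89 + ending $9,074.46

COGS = $6,874.89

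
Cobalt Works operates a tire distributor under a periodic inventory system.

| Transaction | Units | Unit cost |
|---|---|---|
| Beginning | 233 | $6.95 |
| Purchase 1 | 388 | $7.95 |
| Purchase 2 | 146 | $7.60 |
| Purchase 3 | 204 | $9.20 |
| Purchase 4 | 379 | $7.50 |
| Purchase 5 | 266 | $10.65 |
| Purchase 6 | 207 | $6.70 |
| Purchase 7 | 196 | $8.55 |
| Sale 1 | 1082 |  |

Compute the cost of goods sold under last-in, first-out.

Sale 1 (1082) [LIFO — newest first]: 196 @ $8.55 + 207 @ $6.70 + 266 @ $10.65 + 379 @ $7.50 + 34 @ $9.20 = $9,050.90
Ending inventory: 233 @ $6.95 + 388 @ $7.95 + 146 @ $7.60 + 170 @ $9.20 = $7,377.55

COGS = $9,050.90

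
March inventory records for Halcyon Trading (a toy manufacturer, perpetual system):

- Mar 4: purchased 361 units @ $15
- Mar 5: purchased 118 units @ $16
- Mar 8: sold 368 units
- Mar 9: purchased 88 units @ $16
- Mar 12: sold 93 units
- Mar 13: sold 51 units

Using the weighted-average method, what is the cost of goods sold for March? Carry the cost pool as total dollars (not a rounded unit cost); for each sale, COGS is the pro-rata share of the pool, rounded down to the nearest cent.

After Mar 4: 361 on hand, pool $5,415.00 (≈ $15.0000 each)
After Mar 5: 479 on hand, pool $7,303.00 (≈ $15.2463 each)
Mar 8, sell 368: 368/479 × $7,303.00 → $5,610.65
After Mar 9: 199 on hand, pool $3,100.35 (≈ $15.5796 each)
Mar 12, sell 93: 93/199 × $3,100.35 → $1,448.90
Mar 13, sell 51: 51/106 × $1,651.45 → $794.56
Total COGS = $5,610.65 + $1,448.90 + $794.56 = $7,854.11
Ending inventory (cost pool remaining) = $856.89
Check: goods available $8,711.00 = COGS $7,854.11 + ending $856.89

COGS = $7,854.11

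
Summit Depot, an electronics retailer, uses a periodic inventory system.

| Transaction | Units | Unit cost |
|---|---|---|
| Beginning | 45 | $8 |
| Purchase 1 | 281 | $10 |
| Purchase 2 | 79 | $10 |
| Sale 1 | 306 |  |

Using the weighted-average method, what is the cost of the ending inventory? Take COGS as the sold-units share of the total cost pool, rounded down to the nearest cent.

Ending inventory = $968.00

Sale 1, sell 306: 306/405 × $3,960.00 → $2,992.00
Ending inventory (cost pool remaining) = $968.00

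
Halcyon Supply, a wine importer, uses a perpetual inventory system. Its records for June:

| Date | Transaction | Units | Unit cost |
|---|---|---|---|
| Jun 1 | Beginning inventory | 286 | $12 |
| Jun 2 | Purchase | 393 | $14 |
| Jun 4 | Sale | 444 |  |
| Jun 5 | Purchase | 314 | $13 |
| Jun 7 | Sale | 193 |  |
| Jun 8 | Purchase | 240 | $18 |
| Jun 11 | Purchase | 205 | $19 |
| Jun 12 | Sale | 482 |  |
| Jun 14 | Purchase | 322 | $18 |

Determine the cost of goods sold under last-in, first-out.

Jun 4, 444 sold [LIFO — newest first]: 393 @ $14 + 51 @ $12 = $6,114
Jun 7, 193 sold [LIFO — newest first]: 193 @ $13 = $2,509
Jun 12, 482 sold [LIFO — newest first]: 205 @ $19 + 240 @ $18 + 37 @ $13 = $8,696
Total COGS = $6,114 + $2,509 + $8,696 = $17,319
Ending inventory: 235 @ $12 + 84 @ $13 + 322 @ $18 = $9,708

COGS = $17,319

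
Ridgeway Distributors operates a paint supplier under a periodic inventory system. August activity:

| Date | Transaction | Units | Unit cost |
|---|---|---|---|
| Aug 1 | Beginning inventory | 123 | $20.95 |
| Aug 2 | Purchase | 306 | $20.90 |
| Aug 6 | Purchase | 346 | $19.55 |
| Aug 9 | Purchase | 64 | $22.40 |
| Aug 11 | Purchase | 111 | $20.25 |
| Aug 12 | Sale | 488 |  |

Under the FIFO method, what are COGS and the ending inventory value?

COGS = $10,125.70; ending inventory = $9,292.20

Aug 12, 488 sold [FIFO — oldest first]: 123 @ $20.95 + 306 @ $20.90 + 59 @ $19.55 = $10,125.70
Ending inventory: 287 @ $19.55 + 64 @ $22.40 + 111 @ $20.25 = $9,292.20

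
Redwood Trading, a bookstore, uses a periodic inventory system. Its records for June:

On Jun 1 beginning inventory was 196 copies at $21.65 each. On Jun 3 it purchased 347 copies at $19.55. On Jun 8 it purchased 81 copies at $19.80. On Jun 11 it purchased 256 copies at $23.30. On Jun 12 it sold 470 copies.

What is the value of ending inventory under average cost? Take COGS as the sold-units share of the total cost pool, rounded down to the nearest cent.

Ending inventory = $8,663.98

Jun 12, sell 470: 470/880 × $18,595.85 → $9,931.87
Ending inventory (cost pool remaining) = $8,663.98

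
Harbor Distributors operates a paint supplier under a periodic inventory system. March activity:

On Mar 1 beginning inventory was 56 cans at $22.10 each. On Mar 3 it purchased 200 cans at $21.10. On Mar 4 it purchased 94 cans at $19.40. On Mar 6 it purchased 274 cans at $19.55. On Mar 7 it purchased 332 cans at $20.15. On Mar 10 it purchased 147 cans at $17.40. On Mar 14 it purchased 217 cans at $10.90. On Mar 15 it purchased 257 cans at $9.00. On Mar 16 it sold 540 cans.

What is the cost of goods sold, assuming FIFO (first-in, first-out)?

Mar 16, 540 sold [FIFO — oldest first]: 56 @ $22.10 + 200 @ $21.10 + 94 @ $19.40 + 190 @ $19.55 = $10,995.70
Ending inventory: 84 @ $19.55 + 332 @ $20.15 + 147 @ $17.40 + 217 @ $10.90 + 257 @ $9.00 = $15,568.10

COGS = $10,995.70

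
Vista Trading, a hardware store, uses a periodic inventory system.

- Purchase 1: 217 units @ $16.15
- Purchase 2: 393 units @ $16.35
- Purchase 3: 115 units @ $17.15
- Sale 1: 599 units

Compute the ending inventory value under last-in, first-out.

Sale 1 (599) [LIFO — newest first]: 115 @ $17.15 + 393 @ $16.35 + 91 @ $16.15 = $9,867.45
Ending inventory: 126 @ $16.15 = $2,034.90

Ending inventory = $2,034.90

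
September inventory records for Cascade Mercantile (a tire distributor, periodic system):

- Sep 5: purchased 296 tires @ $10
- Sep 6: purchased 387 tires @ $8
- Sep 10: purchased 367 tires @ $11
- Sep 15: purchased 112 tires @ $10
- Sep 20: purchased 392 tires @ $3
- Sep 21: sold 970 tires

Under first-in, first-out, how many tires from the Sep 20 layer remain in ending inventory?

Sep 21, 970 sold [FIFO — oldest first]: 296 @ $10 + 387 @ $8 + 287 @ $11 = $9,213
Ending inventory: 80 @ $11 + 112 @ $10 + 392 @ $3 = $3,176
Check: goods available $12,389 = COGS $9,213 + ending $3,176

392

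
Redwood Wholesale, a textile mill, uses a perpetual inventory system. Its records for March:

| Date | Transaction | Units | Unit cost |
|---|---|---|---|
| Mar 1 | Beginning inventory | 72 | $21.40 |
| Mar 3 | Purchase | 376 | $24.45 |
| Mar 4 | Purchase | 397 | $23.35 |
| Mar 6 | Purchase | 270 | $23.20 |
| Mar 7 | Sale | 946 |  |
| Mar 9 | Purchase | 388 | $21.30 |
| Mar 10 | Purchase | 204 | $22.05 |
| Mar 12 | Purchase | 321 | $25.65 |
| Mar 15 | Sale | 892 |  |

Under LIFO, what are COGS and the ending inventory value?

COGS = $42,904.45; ending inventory = $4,359.75

Mar 7, 946 sold [LIFO — newest first]: 270 @ $23.20 + 397 @ $23.35 + 279 @ $24.45 = $22,355.50
Mar 15, 892 sold [LIFO — newest first]: 321 @ $25.65 + 204 @ $22.05 + 367 @ $21.30 = $20,548.95
Total COGS = $22,355.50 + $20,548.95 = $42,904.45
Ending inventory: 72 @ $21.40 + 97 @ $24.45 + 21 @ $21.30 = $4,359.75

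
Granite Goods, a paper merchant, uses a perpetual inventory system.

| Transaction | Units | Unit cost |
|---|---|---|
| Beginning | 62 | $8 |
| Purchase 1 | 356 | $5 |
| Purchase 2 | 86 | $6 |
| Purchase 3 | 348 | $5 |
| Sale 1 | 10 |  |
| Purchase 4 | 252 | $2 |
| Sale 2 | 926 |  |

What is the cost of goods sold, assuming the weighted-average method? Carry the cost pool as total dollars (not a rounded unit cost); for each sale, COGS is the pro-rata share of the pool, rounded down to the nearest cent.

After Beginning: 62 on hand, pool $496.00 (≈ $8.0000 each)
After Purchase 1: 418 on hand, pool $2,276.00 (≈ $5.4450 each)
After Purchase 2: 504 on hand, pool $2,792.00 (≈ $5.5397 each)
After Purchase 3: 852 on hand, pool $4,532.00 (≈ $5.3192 each)
Sale 1, sell 10: 10/852 × $4,532.00 → $53.19
After Purchase 4: 1094 on hand, pool $4,982.81 (≈ $4.5547 each)
Sale 2, sell 926: 926/1094 × $4,982.81 → $4,217.62
Total COGS = $53.19 + $4,217.62 = $4,270.81
Ending inventory (cost pool remaining) = $765.19
Check: goods available $5,036.00 = COGS $4,270.81 + ending $765.19

COGS = $4,270.81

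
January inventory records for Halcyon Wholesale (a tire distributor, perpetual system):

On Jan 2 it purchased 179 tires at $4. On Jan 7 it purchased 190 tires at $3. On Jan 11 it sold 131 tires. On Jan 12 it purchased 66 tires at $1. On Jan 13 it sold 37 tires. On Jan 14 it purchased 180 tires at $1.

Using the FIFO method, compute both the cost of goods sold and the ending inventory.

Jan 11, 131 sold [FIFO — oldest first]: 131 @ $4 = $524
Jan 13, 37 sold [FIFO — oldest first]: 37 @ $4 = $148
Total COGS = $524 + $148 = $672
Ending inventory: 11 @ $4 + 190 @ $3 + 66 @ $1 + 180 @ $1 = $860

COGS = $672; ending inventory = $860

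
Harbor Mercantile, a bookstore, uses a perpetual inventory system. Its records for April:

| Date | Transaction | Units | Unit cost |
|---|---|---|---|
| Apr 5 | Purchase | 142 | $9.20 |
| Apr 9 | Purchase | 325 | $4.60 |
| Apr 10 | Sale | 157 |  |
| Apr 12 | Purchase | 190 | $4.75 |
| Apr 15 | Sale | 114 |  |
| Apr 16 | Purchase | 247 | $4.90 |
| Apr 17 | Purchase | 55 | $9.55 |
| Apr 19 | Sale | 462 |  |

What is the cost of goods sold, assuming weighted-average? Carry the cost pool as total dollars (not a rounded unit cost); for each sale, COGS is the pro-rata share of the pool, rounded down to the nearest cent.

After Apr 5: 142 on hand, pool $1,306.40 (≈ $9.2000 each)
After Apr 9: 467 on hand, pool $2,801.40 (≈ $5.9987 each)
Apr 10, sell 157: 157/467 × $2,801.40 → $941.79
After Apr 12: 500 on hand, pool $2,762.11 (≈ $5.5242 each)
Apr 15, sell 114: 114/500 × $2,762.11 → $629.76
After Apr 16: 633 on hand, pool $3,342.65 (≈ $5.2806 each)
After Apr 17: 688 on hand, pool $3,867.90 (≈ $5.6219 each)
Apr 19, sell 462: 462/688 × $3,867.90 → $2,597.33
Total COGS = $941.79 + $629.76 + $2,597.33 = $4,168.88
Ending inventory (cost pool remaining) = $1,270.57

COGS = $4,168.88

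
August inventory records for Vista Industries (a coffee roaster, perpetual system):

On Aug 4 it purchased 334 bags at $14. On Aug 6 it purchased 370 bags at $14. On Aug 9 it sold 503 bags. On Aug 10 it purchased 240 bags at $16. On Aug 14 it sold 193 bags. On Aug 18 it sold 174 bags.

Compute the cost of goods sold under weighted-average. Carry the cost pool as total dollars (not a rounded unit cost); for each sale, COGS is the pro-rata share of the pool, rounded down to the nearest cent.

COGS = $12,579.45

After Aug 4: 334 on hand, pool $4,676.00 (≈ $14.0000 each)
After Aug 6: 704 on hand, pool $9,856.00 (≈ $14.0000 each)
Aug 9, sell 503: 503/704 × $9,856.00 → $7,042.00
After Aug 10: 441 on hand, pool $6,654.00 (≈ $15.0884 each)
Aug 14, sell 193: 193/441 × $6,654.00 → $2,912.06
Aug 18, sell 174: 174/248 × $3,741.94 → $2,625.39
Total COGS = $7,042.00 + $2,912.06 + $2,625.39 = $12,579.45
Ending inventory (cost pool remaining) = $1,116.55
Check: goods available $13,696.00 = COGS $12,579.45 + ending $1,116.55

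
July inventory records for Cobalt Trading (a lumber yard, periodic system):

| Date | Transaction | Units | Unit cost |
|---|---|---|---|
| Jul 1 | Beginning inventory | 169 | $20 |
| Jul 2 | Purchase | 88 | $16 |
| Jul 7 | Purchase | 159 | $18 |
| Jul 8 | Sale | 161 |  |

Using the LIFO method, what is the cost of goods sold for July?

Jul 8, 161 sold [LIFO — newest first]: 159 @ $18 + 2 @ $16 = $2,894
Ending inventory: 169 @ $20 + 86 @ $16 = $4,756

COGS = $2,894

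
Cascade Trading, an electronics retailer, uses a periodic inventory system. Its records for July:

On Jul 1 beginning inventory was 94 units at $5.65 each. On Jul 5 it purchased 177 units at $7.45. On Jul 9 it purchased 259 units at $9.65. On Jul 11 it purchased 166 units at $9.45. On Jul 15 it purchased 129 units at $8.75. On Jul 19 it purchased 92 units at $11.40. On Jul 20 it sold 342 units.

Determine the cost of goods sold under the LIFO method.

COGS = $3,321.00

Jul 20, 342 sold [LIFO — newest first]: 92 @ $11.40 + 129 @ $8.75 + 121 @ $9.45 = $3,321.00
Ending inventory: 94 @ $5.65 + 177 @ $7.45 + 259 @ $9.65 + 45 @ $9.45 = $4,774.35
Check: goods available $8,095.35 = COGS $3,321.00 + ending $4,774.35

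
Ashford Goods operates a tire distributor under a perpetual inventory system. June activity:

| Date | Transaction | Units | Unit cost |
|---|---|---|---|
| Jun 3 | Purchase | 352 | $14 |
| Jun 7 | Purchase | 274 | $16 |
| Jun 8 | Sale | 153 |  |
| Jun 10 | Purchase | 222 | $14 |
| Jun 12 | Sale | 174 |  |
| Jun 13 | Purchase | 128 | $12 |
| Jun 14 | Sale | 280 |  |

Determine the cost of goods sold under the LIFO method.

COGS = $8,756

Jun 8, 153 sold [LIFO — newest first]: 153 @ $16 = $2,448
Jun 12, 174 sold [LIFO — newest first]: 174 @ $14 = $2,436
Jun 14, 280 sold [LIFO — newest first]: 128 @ $12 + 48 @ $14 + 104 @ $16 = $3,872
Total COGS = $2,448 + $2,436 + $3,872 = $8,756
Ending inventory: 352 @ $14 + 17 @ $16 = $5,200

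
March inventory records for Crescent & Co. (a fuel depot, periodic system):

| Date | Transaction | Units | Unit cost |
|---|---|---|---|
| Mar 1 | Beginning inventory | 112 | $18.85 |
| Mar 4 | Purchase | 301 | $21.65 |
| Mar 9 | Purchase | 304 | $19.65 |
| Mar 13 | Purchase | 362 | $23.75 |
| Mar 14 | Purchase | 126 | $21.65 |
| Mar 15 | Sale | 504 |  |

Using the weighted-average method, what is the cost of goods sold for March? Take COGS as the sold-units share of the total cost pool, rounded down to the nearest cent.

COGS = $10,844.09

Mar 15, sell 504: 504/1205 × $25,926.85 → $10,844.09
Ending inventory (cost pool remaining) = $15,082.76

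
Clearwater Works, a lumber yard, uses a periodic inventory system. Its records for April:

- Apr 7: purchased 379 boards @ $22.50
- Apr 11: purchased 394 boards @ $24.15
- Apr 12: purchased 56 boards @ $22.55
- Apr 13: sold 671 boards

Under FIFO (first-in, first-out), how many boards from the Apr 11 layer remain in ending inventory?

102

Apr 13, 671 sold [FIFO — oldest first]: 379 @ $22.50 + 292 @ $24.15 = $15,579.30
Ending inventory: 102 @ $24.15 + 56 @ $22.55 = $3,726.10
Check: goods available $19,305.40 = COGS $15,579.30 + ending $3,726.10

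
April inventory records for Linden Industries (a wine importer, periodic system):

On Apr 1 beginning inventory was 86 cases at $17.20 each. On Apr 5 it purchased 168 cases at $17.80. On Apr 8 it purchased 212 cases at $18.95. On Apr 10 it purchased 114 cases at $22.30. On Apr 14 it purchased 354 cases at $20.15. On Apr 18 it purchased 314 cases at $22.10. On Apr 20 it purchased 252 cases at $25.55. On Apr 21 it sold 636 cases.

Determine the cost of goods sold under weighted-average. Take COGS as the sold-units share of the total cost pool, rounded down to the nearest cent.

COGS = $13,373.08

Apr 21, sell 636: 636/1500 × $31,540.30 → $13,373.08
Ending inventory (cost pool remaining) = $18,167.22
Check: goods available $31,540.30 = COGS $13,373.08 + ending $18,167.22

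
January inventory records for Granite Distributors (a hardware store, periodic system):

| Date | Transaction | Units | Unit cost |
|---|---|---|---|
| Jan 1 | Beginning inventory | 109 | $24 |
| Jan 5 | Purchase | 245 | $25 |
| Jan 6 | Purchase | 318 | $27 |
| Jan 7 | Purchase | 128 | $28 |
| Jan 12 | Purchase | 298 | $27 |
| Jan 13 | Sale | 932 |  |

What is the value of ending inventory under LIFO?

Ending inventory = $4,041

Jan 13, 932 sold [LIFO — newest first]: 298 @ $27 + 128 @ $28 + 318 @ $27 + 188 @ $25 = $24,916
Ending inventory: 109 @ $24 + 57 @ $25 = $4,041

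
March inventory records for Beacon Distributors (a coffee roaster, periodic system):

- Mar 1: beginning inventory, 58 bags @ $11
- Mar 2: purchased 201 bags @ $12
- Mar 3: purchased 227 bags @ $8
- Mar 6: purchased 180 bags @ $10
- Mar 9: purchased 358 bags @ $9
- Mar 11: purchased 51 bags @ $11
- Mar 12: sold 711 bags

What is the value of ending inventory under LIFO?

Mar 12, 711 sold [LIFO — newest first]: 51 @ $11 + 358 @ $9 + 180 @ $10 + 122 @ $8 = $6,559
Ending inventory: 58 @ $11 + 201 @ $12 + 105 @ $8 = $3,890

Ending inventory = $3,890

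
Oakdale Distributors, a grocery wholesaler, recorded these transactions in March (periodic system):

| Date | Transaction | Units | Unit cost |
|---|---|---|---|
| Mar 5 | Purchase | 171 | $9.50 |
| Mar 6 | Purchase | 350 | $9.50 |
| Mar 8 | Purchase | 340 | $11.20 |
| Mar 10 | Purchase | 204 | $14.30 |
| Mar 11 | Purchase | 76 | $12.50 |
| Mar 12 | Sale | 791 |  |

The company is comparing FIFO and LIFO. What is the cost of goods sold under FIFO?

FIFO COGS: 171 @ $9.50 + 350 @ $9.50 + 270 @ $11.20 = $7,973.50
LIFO COGS: 76 @ $12.50 + 204 @ $14.30 + 340 @ $11.20 + 171 @ $9.50 = $9,299.70

COGS = $7,973.50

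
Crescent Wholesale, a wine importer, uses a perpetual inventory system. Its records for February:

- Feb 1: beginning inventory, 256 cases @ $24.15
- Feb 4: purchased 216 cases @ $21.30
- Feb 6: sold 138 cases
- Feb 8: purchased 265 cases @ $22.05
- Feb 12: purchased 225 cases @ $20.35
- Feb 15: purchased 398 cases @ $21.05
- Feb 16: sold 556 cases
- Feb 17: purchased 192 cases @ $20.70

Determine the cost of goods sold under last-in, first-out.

COGS = $14,532.60

Feb 6, 138 sold [LIFO — newest first]: 138 @ $21.30 = $2,939.40
Feb 16, 556 sold [LIFO — newest first]: 398 @ $21.05 + 158 @ $20.35 = $11,593.20
Total COGS = $2,939.40 + $11,593.20 = $14,532.60
Ending inventory: 256 @ $24.15 + 78 @ $21.30 + 265 @ $22.05 + 67 @ $20.35 + 192 @ $20.70 = $19,024.90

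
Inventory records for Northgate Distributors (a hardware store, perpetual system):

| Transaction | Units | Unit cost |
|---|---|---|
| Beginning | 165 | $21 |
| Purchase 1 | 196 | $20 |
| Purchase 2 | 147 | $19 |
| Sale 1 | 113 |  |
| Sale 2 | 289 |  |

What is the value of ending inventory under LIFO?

Sale 1 (113) [LIFO — newest first]: 113 @ $19 = $2,147
Sale 2 (289) [LIFO — newest first]: 34 @ $19 + 196 @ $20 + 59 @ $21 = $5,805
Total COGS = $2,147 + $5,805 = $7,952
Ending inventory: 106 @ $21 = $2,226

Ending inventory = $2,226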